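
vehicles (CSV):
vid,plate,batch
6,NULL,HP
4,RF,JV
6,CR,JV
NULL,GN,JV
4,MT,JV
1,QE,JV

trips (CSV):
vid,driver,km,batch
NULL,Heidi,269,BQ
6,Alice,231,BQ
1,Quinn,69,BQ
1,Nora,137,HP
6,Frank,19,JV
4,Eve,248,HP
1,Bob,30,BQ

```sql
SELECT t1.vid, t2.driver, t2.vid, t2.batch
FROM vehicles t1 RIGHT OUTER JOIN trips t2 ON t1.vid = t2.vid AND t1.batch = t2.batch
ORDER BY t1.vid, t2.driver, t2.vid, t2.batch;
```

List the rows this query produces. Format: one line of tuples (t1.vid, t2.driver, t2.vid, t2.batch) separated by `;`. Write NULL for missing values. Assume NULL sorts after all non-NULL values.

(6, Frank, 6, JV); (NULL, Alice, 6, BQ); (NULL, Bob, 1, BQ); (NULL, Eve, 4, HP); (NULL, Heidi, NULL, BQ); (NULL, Nora, 1, HP); (NULL, Quinn, 1, BQ)

RIGHT JOIN keeps every row from `trips`; unmatched rows get NULL for `vehicles`'s columns.
Matching on t1.vid = t2.vid AND t1.batch = t2.batch. A NULL in a compared column never satisfies the condition.
- vid=6, batch=HP: no matching t2 row.
- vid=4, batch=JV: no matching t2 row.
- vid=6, batch=JV: 1 matching t2 row(s), so 1 row(s) emitted.
- vid=NULL, batch=JV: no matching t2 row.
- vid=4, batch=JV: no matching t2 row.
- vid=1, batch=JV: no matching t2 row.
- plus 6 unmatched t2 row(s), each kept with NULL t1 columns.
After projecting and ordering:
t1.vid | t2.driver | t2.vid | t2.batch
6 | Frank | 6 | JV
NULL | Alice | 6 | BQ
NULL | Bob | 1 | BQ
NULL | Eve | 4 | HP
NULL | Heidi | NULL | BQ
NULL | Nora | 1 | HP
NULL | Quinn | 1 | BQ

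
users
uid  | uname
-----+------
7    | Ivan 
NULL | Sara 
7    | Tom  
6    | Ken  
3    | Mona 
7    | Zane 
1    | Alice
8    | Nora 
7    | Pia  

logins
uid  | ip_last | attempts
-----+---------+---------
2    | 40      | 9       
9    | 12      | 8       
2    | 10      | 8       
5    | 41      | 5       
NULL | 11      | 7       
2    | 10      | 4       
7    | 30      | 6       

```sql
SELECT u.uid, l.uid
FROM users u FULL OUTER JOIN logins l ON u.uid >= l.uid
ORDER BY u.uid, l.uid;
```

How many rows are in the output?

36

FULL OUTER JOIN keeps every row from both sides; unmatched rows get NULL for the other side's columns.
Matching on u.uid >= l.uid. A NULL in a compared column never satisfies the condition.
- uid=7: 5 matching l row(s), so 5 row(s) emitted.
- uid=NULL: no l row matches, row kept with l columns NULL.
- uid=7: 5 matching l row(s), so 5 row(s) emitted.
- uid=6: 4 matching l row(s), so 4 row(s) emitted.
- uid=3: 3 matching l row(s), so 3 row(s) emitted.
- uid=7: 5 matching l row(s), so 5 row(s) emitted.
- uid=1: no l row matches, row kept with l columns NULL.
- uid=8: 5 matching l row(s), so 5 row(s) emitted.
- uid=7: 5 matching l row(s), so 5 row(s) emitted.
- 2 row(s) from l found no u partner → padded with NULL.
Total: 32 matched + 4 padded = 36 rows.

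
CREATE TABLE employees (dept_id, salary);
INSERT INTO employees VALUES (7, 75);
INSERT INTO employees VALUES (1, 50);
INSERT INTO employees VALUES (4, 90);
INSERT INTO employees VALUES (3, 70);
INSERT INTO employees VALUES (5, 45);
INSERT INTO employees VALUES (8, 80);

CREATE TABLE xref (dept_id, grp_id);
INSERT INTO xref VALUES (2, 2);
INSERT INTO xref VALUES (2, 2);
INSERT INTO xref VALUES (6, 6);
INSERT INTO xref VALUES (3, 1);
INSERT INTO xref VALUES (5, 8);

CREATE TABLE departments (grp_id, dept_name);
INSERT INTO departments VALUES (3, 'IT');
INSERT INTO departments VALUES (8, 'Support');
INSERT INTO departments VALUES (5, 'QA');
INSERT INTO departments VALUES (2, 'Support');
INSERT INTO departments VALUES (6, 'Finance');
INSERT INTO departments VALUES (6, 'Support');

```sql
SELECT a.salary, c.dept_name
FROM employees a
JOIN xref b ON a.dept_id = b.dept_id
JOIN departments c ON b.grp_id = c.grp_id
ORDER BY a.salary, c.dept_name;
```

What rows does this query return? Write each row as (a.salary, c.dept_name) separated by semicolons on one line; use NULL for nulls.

(45, Support)

Step 1 — a INNER JOIN b on dept_id → 2 row(s).
Then INNER JOIN `departments c` on grp_id: keep only rows whose b.grp_id appears in c.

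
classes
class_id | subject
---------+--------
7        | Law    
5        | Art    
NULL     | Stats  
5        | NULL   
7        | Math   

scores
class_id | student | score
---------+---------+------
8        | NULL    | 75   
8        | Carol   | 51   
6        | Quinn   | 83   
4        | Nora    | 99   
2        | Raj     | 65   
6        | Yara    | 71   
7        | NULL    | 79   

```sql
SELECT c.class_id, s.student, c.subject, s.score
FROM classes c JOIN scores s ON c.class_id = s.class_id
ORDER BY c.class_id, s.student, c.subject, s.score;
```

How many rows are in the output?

2

INNER JOIN keeps only pairs where the ON condition holds.
Matching on c.class_id = s.class_id. A NULL in a compared column never satisfies the condition.
- c (class_id=7) pairs with 1 row(s) of s.
- c (class_id=5) has no partner → excluded.
- c (class_id=NULL) has no partner → excluded.
- c (class_id=5) has no partner → excluded.
- c (class_id=7) pairs with 1 row(s) of s.
Total: 2 rows.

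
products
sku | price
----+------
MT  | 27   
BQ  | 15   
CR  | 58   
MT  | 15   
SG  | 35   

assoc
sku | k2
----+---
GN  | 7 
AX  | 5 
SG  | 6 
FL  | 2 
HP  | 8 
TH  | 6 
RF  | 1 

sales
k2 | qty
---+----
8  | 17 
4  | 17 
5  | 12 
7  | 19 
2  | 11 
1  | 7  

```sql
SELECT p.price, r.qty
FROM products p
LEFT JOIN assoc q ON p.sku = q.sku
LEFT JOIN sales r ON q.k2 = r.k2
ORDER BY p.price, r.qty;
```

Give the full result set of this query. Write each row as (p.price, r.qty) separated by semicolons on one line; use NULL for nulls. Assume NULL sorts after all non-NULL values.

Evaluate left to right. First `products p LEFT JOIN assoc q` on sku: 5 row(s).
Then LEFT JOIN `sales r` on k2: each of those 5 rows is kept; rows whose q.k2 has no match in r get NULL for r's columns.

(15, NULL); (15, NULL); (27, NULL); (35, NULL); (58, NULL)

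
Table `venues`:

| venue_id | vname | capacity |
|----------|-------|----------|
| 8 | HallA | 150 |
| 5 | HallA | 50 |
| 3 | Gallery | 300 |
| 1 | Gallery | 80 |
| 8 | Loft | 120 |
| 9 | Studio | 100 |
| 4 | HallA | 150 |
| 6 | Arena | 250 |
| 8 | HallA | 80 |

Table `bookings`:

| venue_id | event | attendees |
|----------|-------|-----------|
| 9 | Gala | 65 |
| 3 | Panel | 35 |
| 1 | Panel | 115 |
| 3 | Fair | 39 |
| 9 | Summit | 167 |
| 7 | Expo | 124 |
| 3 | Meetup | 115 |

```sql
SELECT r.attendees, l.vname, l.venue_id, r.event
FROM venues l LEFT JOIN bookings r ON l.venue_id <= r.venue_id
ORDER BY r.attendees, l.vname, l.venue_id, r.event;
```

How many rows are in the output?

LEFT JOIN keeps every row from `venues`; unmatched rows get NULL for `bookings`'s columns.
Matching on l.venue_id <= r.venue_id.
- l (venue_id=8) pairs with 2 row(s) of r.
- l (venue_id=5) pairs with 3 row(s) of r.
- l (venue_id=3) pairs with 6 row(s) of r.
- l (venue_id=1) pairs with 7 row(s) of r.
- l (venue_id=8) pairs with 2 row(s) of r.
- l (venue_id=9) pairs with 2 row(s) of r.
- l (venue_id=4) pairs with 3 row(s) of r.
- l (venue_id=6) pairs with 3 row(s) of r.
- l (venue_id=8) pairs with 2 row(s) of r.
Total: 30 rows.

30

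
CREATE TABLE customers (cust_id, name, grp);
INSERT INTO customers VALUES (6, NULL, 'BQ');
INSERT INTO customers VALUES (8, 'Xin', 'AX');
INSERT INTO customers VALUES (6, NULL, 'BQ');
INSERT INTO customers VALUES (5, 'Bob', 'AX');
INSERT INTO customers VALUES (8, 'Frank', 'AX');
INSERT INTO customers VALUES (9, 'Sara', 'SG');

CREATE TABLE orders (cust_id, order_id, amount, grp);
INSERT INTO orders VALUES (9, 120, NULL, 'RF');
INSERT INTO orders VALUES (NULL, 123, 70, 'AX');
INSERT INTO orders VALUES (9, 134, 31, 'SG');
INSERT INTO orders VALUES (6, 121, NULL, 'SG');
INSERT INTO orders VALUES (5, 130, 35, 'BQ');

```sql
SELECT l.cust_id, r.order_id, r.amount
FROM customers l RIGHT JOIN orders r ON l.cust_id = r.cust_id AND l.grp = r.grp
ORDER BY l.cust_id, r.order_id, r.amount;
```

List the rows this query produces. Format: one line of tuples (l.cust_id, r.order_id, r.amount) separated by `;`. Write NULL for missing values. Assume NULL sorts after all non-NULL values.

(9, 134, 31); (NULL, 120, NULL); (NULL, 121, NULL); (NULL, 123, 70); (NULL, 130, 35)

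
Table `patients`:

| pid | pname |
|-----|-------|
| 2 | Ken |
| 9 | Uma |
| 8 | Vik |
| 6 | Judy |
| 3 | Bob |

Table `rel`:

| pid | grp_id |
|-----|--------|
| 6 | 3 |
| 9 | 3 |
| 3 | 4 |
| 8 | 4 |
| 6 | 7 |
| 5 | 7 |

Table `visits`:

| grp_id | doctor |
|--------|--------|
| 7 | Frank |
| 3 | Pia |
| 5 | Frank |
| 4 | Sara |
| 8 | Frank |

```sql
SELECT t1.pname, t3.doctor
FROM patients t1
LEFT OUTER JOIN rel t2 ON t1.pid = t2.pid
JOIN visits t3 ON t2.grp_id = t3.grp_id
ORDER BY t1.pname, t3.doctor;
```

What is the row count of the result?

Evaluate left to right. First `patients t1 LEFT JOIN rel t2` on pid: 6 row(s).
Then INNER JOIN `visits t3` on grp_id: keep only rows whose t2.grp_id appears in t3.
Result: 5 row(s).

5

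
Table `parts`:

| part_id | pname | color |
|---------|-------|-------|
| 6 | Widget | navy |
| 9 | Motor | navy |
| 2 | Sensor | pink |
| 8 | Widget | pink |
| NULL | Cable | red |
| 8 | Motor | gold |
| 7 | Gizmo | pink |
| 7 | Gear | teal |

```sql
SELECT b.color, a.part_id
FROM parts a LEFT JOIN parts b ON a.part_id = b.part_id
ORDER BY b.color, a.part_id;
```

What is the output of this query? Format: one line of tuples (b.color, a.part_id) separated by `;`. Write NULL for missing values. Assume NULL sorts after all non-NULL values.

LEFT JOIN keeps every row from `parts a`; unmatched rows get NULL for `parts b`'s columns.
Matching on a.part_id = b.part_id. A NULL in a compared column never satisfies the condition.
- a (part_id=6) pairs with 1 row(s) of b.
- a (part_id=9) pairs with 1 row(s) of b.
- a (part_id=2) pairs with 1 row(s) of b.
- a (part_id=8) pairs with 2 row(s) of b.
- a (part_id=NULL) has no partner → padded with NULL.
- a (part_id=8) pairs with 2 row(s) of b.
- a (part_id=7) pairs with 2 row(s) of b.
- a (part_id=7) pairs with 2 row(s) of b.

(gold, 8); (gold, 8); (navy, 6); (navy, 9); (pink, 2); (pink, 7); (pink, 7); (pink, 8); (pink, 8); (teal, 7); (teal, 7); (NULL, NULL)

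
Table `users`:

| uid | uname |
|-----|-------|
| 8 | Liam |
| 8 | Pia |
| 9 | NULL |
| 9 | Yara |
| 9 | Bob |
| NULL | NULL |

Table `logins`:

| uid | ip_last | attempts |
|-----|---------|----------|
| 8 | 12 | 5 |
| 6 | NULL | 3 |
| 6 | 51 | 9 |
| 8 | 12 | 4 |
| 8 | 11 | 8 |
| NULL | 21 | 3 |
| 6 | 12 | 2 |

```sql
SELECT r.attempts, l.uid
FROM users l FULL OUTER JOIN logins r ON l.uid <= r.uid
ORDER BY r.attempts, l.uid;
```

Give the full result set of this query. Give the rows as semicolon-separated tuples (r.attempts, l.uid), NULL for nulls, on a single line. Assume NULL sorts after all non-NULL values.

(2, NULL); (3, NULL); (3, NULL); (4, 8); (4, 8); (5, 8); (5, 8); (8, 8); (8, 8); (9, NULL); (NULL, 9); (NULL, 9); (NULL, 9); (NULL, NULL)

FULL OUTER JOIN keeps every row from both sides; unmatched rows get NULL for the other side's columns.
Matching on l.uid <= r.uid. A NULL in a compared column never satisfies the condition.
- l row (uid=8): matches 3 r row(s) → 3 output row(s).
- l row (uid=8): matches 3 r row(s) → 3 output row(s).
- l row (uid=9): no match → kept, r columns NULL.
- l row (uid=9): no match → kept, r columns NULL.
- l row (uid=9): no match → kept, r columns NULL.
- l row (uid=NULL): no match → kept, r columns NULL.
- 4 r row(s) had no l match → kept, l columns NULL.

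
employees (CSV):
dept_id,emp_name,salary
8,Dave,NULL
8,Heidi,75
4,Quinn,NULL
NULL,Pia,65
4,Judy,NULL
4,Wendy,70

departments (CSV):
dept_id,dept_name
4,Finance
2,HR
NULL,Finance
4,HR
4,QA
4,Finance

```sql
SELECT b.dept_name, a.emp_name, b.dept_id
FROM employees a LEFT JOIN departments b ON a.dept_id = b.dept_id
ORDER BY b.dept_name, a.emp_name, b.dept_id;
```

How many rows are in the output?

LEFT JOIN keeps every row from `employees`; unmatched rows get NULL for `departments`'s columns.
Matching on a.dept_id = b.dept_id. A NULL in a compared column never satisfies the condition.
Matched pairs: 12; unmatched a rows kept: 3.
Total: 12 matched + 3 padded = 15 rows.

15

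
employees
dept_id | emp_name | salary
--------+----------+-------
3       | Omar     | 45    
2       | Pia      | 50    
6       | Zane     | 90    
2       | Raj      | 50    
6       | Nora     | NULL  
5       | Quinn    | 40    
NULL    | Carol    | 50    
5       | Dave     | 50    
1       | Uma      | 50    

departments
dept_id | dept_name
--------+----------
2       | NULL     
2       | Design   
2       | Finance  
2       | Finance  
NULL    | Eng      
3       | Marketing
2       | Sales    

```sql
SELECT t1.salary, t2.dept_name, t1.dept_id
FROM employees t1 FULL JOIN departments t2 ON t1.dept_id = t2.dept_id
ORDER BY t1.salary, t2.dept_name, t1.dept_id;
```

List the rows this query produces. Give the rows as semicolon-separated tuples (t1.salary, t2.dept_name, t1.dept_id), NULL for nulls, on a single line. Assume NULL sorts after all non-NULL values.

FULL OUTER JOIN keeps every row from both sides; unmatched rows get NULL for the other side's columns.
Matching on t1.dept_id = t2.dept_id. A NULL in a compared column never satisfies the condition.
- t1 (dept_id=3) pairs with 1 row(s) of t2.
- t1 (dept_id=2) pairs with 5 row(s) of t2.
- t1 (dept_id=6) has no partner → padded with NULL.
- t1 (dept_id=2) pairs with 5 row(s) of t2.
- t1 (dept_id=6) has no partner → padded with NULL.
- t1 (dept_id=5) has no partner → padded with NULL.
- t1 (dept_id=NULL) has no partner → padded with NULL.
- t1 (dept_id=5) has no partner → padded with NULL.
- t1 (dept_id=1) has no partner → padded with NULL.
- 1 t2 row(s) had no t1 match → kept, t1 columns NULL.

(40, NULL, 5); (45, Marketing, 3); (50, Design, 2); (50, Design, 2); (50, Finance, 2); (50, Finance, 2); (50, Finance, 2); (50, Finance, 2); (50, Sales, 2); (50, Sales, 2); (50, NULL, 1); (50, NULL, 2); (50, NULL, 2); (50, NULL, 5); (50, NULL, NULL); (90, NULL, 6); (NULL, Eng, NULL); (NULL, NULL, 6)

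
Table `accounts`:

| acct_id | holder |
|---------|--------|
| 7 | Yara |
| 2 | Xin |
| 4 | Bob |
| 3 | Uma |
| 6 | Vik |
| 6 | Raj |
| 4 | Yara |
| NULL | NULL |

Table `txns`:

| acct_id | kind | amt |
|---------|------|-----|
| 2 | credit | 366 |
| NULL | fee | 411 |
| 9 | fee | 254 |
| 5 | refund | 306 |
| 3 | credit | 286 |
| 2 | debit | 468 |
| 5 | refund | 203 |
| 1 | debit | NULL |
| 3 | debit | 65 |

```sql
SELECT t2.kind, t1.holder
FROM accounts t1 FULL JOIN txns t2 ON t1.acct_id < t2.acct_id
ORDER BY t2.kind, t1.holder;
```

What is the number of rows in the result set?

22

FULL OUTER JOIN keeps every row from both sides; unmatched rows get NULL for the other side's columns.
Matching on t1.acct_id < t2.acct_id. A NULL in a compared column never satisfies the condition.
- t1 row (acct_id=7): matches 1 t2 row(s) → 1 output row(s).
- t1 row (acct_id=2): matches 5 t2 row(s) → 5 output row(s).
- t1 row (acct_id=4): matches 3 t2 row(s) → 3 output row(s).
- t1 row (acct_id=3): matches 3 t2 row(s) → 3 output row(s).
- t1 row (acct_id=6): matches 1 t2 row(s) → 1 output row(s).
- t1 row (acct_id=6): matches 1 t2 row(s) → 1 output row(s).
- t1 row (acct_id=4): matches 3 t2 row(s) → 3 output row(s).
- t1 row (acct_id=NULL): no match → kept, t2 columns NULL.
- plus 4 unmatched t2 row(s), each kept with NULL t1 columns.
Total: 17 matched + 5 padded = 22 rows.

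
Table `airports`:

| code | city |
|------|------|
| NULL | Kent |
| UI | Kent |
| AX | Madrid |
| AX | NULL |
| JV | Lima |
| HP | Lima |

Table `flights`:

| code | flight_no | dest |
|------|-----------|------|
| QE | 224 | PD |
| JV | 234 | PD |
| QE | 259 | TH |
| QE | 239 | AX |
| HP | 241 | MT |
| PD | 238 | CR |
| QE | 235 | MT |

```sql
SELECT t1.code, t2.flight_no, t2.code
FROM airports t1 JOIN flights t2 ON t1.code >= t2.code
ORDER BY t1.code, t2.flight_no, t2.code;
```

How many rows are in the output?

10

INNER JOIN keeps only pairs where the ON condition holds.
Matching on t1.code >= t2.code. A NULL in a compared column never satisfies the condition.
- code=NULL: no matching t2 row, dropped.
- code=UI: 7 matching t2 row(s), so 7 row(s) emitted.
- code=AX: no matching t2 row, dropped.
- code=AX: no matching t2 row, dropped.
- code=JV: 2 matching t2 row(s), so 2 row(s) emitted.
- code=HP: 1 matching t2 row(s), so 1 row(s) emitted.
Total: 10 rows.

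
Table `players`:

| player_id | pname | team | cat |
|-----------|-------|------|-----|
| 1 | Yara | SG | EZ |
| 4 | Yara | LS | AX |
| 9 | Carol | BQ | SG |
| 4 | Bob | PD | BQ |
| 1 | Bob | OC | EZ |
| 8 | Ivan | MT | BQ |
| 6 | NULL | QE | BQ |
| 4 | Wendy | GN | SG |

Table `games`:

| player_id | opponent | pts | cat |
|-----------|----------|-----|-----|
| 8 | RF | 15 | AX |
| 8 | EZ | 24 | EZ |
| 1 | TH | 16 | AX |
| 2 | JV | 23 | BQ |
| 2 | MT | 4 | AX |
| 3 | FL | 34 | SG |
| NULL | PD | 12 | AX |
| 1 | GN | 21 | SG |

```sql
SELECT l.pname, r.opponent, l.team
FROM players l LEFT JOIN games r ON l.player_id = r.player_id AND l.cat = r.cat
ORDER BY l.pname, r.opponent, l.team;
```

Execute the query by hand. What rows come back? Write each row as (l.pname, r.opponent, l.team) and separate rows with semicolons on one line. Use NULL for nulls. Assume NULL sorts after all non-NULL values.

(Bob, NULL, OC); (Bob, NULL, PD); (Carol, NULL, BQ); (Ivan, NULL, MT); (Wendy, NULL, GN); (Yara, NULL, LS); (Yara, NULL, SG); (NULL, NULL, QE)

LEFT JOIN keeps every row from `players`; unmatched rows get NULL for `games`'s columns.
Matching on l.player_id = r.player_id AND l.cat = r.cat. A NULL in a compared column never satisfies the condition.
- player_id=1, cat=EZ: no r row matches, row kept with r columns NULL.
- player_id=4, cat=AX: no r row matches, row kept with r columns NULL.
- player_id=9, cat=SG: no r row matches, row kept with r columns NULL.
- player_id=4, cat=BQ: no r row matches, row kept with r columns NULL.
- player_id=1, cat=EZ: no r row matches, row kept with r columns NULL.
- player_id=8, cat=BQ: no r row matches, row kept with r columns NULL.
- player_id=6, cat=BQ: no r row matches, row kept with r columns NULL.
- player_id=4, cat=SG: no r row matches, row kept with r columns NULL.
After projecting and ordering:
l.pname | r.opponent | l.team
Bob | NULL | OC
Bob | NULL | PD
Carol | NULL | BQ
Ivan | NULL | MT
Wendy | NULL | GN
Yara | NULL | LS
Yara | NULL | SG
NULL | NULL | QE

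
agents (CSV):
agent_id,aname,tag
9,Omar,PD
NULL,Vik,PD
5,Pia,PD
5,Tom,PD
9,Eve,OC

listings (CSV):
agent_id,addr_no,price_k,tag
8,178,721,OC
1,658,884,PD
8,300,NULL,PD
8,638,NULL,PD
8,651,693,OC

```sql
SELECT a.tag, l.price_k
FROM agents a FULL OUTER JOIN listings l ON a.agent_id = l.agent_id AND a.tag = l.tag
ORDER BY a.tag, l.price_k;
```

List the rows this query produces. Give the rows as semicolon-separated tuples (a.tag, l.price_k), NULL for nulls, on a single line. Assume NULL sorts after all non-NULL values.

FULL OUTER JOIN keeps every row from both sides; unmatched rows get NULL for the other side's columns.
Matching on a.agent_id = l.agent_id AND a.tag = l.tag. A NULL in a compared column never satisfies the condition.
- a row (agent_id=9, tag=PD): no match → kept, l columns NULL.
- a row (agent_id=NULL, tag=PD): no match → kept, l columns NULL.
- a row (agent_id=5, tag=PD): no match → kept, l columns NULL.
- a row (agent_id=5, tag=PD): no match → kept, l columns NULL.
- a row (agent_id=9, tag=OC): no match → kept, l columns NULL.
- plus 5 unmatched l row(s), each kept with NULL a columns.
After projecting and ordering:
a.tag | l.price_k
OC | NULL
PD | NULL
PD | NULL
PD | NULL
PD | NULL
NULL | 693
NULL | 721
NULL | 884
NULL | NULL
NULL | NULL

(OC, NULL); (PD, NULL); (PD, NULL); (PD, NULL); (PD, NULL); (NULL, 693); (NULL, 721); (NULL, 884); (NULL, NULL); (NULL, NULL)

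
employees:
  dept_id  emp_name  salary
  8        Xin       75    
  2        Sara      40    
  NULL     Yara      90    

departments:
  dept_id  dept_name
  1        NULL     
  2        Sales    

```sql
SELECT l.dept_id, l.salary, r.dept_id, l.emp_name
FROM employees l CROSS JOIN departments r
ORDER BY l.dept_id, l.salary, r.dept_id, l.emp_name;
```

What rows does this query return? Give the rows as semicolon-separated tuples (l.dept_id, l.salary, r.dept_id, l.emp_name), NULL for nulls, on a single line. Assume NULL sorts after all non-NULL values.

(2, 40, 1, Sara); (2, 40, 2, Sara); (8, 75, 1, Xin); (8, 75, 2, Xin); (NULL, 90, 1, Yara); (NULL, 90, 2, Yara)

CROSS JOIN pairs every row of `employees` with every row of `departments`: 3 × 2 = 6 rows.
After projecting and ordering:
l.dept_id | l.salary | r.dept_id | l.emp_name
2 | 40 | 1 | Sara
2 | 40 | 2 | Sara
8 | 75 | 1 | Xin
8 | 75 | 2 | Xin
NULL | 90 | 1 | Yara
NULL | 90 | 2 | Yara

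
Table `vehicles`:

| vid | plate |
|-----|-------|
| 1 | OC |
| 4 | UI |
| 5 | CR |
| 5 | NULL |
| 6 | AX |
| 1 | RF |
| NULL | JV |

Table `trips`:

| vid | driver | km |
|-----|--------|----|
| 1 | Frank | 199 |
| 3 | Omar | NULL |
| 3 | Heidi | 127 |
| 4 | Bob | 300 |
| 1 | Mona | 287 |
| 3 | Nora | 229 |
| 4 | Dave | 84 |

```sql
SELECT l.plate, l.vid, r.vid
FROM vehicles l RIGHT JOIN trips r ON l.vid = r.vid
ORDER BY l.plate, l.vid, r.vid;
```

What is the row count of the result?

RIGHT JOIN keeps every row from `trips`; unmatched rows get NULL for `vehicles`'s columns.
Matching on l.vid = r.vid. A NULL in a compared column never satisfies the condition.
- l (vid=1) pairs with 2 row(s) of r.
- l (vid=4) pairs with 2 row(s) of r.
- l (vid=5) has no partner in r.
- l (vid=5) has no partner in r.
- l (vid=6) has no partner in r.
- l (vid=1) pairs with 2 row(s) of r.
- l (vid=NULL) has no partner in r.
- 3 row(s) from r found no l partner → padded with NULL.
Total: 6 matched + 3 padded = 9 rows.

9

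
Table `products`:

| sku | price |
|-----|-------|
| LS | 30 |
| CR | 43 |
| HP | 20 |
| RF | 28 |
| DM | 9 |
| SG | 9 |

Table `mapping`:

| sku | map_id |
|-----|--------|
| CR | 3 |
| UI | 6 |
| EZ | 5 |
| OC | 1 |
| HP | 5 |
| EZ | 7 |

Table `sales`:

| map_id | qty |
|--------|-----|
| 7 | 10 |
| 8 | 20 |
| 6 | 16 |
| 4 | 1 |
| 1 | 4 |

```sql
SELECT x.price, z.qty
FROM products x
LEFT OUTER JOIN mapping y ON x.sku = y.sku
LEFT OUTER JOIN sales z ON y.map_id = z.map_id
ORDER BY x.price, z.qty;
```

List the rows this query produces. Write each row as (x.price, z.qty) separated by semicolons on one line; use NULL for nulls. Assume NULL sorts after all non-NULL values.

Joins associate left-to-right: products LEFT JOIN mapping on sku gives 6 intermediate row(s).
Then LEFT JOIN `sales z` on map_id: each of those 6 rows is kept; rows whose y.map_id has no match in z get NULL for z's columns.

(9, NULL); (9, NULL); (20, NULL); (28, NULL); (30, NULL); (43, NULL)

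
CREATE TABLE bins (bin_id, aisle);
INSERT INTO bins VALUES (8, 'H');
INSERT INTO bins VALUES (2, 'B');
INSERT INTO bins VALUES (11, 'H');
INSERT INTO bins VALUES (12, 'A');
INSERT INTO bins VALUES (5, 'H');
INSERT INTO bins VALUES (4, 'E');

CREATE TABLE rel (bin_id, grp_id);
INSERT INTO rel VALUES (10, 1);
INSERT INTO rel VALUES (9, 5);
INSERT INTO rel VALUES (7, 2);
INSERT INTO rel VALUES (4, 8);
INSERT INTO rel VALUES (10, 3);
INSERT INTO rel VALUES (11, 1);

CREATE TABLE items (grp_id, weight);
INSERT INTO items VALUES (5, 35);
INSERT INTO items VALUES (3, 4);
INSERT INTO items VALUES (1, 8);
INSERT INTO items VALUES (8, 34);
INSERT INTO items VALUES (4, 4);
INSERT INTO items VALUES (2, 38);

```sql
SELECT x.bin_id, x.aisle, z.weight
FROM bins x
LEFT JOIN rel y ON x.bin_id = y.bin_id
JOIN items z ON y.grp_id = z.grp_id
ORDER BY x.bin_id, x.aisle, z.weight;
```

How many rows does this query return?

2

Step 1 — x LEFT JOIN y on bin_id → 6 row(s).
Then INNER JOIN `items z` on grp_id: keep only rows whose y.grp_id appears in z.
Result: 2 row(s).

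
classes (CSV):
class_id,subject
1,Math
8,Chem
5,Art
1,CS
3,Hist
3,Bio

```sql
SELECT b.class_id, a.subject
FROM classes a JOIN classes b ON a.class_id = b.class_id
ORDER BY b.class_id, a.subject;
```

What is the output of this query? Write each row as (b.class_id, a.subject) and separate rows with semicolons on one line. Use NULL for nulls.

(1, CS); (1, CS); (1, Math); (1, Math); (3, Bio); (3, Bio); (3, Hist); (3, Hist); (5, Art); (8, Chem)

INNER JOIN keeps only pairs where the ON condition holds.
Matching on a.class_id = b.class_id.
Matched pairs: 10.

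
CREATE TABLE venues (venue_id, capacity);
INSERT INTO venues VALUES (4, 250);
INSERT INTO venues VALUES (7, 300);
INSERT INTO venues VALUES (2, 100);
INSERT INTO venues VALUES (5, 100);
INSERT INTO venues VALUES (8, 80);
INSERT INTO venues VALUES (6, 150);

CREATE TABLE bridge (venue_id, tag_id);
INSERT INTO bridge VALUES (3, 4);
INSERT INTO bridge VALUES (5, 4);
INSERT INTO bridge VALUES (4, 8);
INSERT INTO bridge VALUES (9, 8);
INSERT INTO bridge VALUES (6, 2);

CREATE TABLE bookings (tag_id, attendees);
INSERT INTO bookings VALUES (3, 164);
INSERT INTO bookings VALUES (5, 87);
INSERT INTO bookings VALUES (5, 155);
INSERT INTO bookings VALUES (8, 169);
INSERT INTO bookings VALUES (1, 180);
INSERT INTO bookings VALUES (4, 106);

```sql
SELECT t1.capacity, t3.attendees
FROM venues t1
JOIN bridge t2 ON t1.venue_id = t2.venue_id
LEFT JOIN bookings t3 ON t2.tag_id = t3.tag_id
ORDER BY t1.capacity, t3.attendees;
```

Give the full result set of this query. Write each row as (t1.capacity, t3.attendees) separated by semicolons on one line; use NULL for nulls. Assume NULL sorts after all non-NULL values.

Evaluate left to right. First `venues t1 INNER JOIN bridge t2` on venue_id: 3 row(s).
Then LEFT JOIN `bookings t3` on tag_id: each of those 3 rows is kept; rows whose t2.tag_id has no match in t3 get NULL for t3's columns.

(100, 106); (150, NULL); (250, 169)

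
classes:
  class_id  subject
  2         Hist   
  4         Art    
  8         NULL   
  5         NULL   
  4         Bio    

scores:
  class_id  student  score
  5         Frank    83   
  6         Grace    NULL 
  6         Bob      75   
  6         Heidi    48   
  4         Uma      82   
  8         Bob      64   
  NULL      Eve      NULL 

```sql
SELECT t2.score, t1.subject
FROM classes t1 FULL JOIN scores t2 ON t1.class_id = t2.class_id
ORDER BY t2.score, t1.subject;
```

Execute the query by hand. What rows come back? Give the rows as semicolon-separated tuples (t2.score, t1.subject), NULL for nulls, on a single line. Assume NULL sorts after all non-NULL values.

(48, NULL); (64, NULL); (75, NULL); (82, Art); (82, Bio); (83, NULL); (NULL, Hist); (NULL, NULL); (NULL, NULL)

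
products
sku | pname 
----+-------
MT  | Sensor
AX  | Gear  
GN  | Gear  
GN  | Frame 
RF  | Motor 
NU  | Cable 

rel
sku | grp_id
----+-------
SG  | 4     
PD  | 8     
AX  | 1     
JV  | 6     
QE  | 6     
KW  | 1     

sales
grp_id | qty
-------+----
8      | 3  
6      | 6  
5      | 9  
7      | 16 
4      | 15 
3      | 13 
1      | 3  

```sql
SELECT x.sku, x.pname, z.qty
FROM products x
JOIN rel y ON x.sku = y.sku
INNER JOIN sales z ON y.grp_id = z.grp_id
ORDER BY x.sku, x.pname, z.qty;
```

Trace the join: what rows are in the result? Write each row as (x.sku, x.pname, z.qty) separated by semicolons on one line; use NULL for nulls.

Step 1 — x INNER JOIN y on sku → 1 row(s).
Then INNER JOIN `sales z` on grp_id: keep only rows whose y.grp_id appears in z.

(AX, Gear, 3)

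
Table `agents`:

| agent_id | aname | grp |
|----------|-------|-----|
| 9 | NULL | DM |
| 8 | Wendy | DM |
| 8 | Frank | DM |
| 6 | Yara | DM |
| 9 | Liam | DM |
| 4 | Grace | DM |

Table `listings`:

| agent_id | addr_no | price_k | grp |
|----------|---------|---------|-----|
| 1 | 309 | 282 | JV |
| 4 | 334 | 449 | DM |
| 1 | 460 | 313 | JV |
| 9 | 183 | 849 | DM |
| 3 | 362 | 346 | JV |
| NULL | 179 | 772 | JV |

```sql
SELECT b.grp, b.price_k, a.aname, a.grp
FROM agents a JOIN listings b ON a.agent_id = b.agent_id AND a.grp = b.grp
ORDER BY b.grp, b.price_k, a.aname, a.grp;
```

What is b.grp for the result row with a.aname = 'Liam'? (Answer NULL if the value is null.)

INNER JOIN keeps only pairs where the ON condition holds.
Matching on a.agent_id = b.agent_id AND a.grp = b.grp. A NULL in a compared column never satisfies the condition.
- a[0] agent_id=9, grp=DM → 1 match(es) in b → 1 row(s).
- a[1] agent_id=8, grp=DM → no match; dropped.
- a[2] agent_id=8, grp=DM → no match; dropped.
- a[3] agent_id=6, grp=DM → no match; dropped.
- a[4] agent_id=9, grp=DM → 1 match(es) in b → 1 row(s).
- a[5] agent_id=4, grp=DM → 1 match(es) in b → 1 row(s).

DM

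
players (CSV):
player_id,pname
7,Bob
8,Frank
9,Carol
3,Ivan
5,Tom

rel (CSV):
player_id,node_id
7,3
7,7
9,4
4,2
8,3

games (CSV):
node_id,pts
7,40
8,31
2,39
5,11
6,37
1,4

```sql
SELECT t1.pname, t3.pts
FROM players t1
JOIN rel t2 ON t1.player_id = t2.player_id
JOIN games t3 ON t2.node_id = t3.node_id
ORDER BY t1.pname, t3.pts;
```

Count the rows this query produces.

1

Step 1 — t1 INNER JOIN t2 on player_id → 4 row(s).
Then INNER JOIN `games t3` on node_id: keep only rows whose t2.node_id appears in t3.
Result: 1 row(s).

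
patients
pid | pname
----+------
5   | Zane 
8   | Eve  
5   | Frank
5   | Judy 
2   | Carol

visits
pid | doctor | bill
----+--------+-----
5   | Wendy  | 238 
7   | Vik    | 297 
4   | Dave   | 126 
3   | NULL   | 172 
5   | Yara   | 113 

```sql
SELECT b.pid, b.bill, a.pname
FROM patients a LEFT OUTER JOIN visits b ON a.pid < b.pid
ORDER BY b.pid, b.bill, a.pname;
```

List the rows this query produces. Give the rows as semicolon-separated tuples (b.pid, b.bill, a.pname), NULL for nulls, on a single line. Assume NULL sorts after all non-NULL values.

LEFT JOIN keeps every row from `patients`; unmatched rows get NULL for `visits`'s columns.
Matching on a.pid < b.pid.
- a row (pid=5): matches 1 b row(s) → 1 output row(s).
- a row (pid=8): no match → kept, b columns NULL.
- a row (pid=5): matches 1 b row(s) → 1 output row(s).
- a row (pid=5): matches 1 b row(s) → 1 output row(s).
- a row (pid=2): matches 5 b row(s) → 5 output row(s).
After projecting and ordering:
b.pid | b.bill | a.pname
3 | 172 | Carol
4 | 126 | Carol
5 | 113 | Carol
5 | 238 | Carol
7 | 297 | Carol
7 | 297 | Frank
7 | 297 | Judy
7 | 297 | Zane
NULL | NULL | Eve

(3, 172, Carol); (4, 126, Carol); (5, 113, Carol); (5, 238, Carol); (7, 297, Carol); (7, 297, Frank); (7, 297, Judy); (7, 297, Zane); (NULL, NULL, Eve)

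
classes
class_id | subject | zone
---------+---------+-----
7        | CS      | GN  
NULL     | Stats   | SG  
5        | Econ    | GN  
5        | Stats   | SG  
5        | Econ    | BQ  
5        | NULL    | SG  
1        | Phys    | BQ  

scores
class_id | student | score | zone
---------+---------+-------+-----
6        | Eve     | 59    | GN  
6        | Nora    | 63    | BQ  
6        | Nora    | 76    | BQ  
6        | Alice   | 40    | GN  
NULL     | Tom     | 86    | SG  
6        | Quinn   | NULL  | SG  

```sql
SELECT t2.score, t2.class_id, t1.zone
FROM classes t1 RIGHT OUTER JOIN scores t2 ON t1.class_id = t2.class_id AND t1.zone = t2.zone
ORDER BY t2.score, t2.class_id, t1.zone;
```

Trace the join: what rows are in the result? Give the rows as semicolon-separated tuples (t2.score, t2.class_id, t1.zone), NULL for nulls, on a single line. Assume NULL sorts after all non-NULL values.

(40, 6, NULL); (59, 6, NULL); (63, 6, NULL); (76, 6, NULL); (86, NULL, NULL); (NULL, 6, NULL)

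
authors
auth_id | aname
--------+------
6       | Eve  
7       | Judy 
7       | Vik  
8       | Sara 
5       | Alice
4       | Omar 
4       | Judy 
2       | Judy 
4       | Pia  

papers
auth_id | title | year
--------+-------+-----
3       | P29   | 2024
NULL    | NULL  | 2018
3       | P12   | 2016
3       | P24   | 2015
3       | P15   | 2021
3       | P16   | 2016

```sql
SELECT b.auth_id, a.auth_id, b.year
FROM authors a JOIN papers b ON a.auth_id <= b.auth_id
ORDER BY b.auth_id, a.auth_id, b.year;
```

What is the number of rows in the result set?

5

INNER JOIN keeps only pairs where the ON condition holds.
Matching on a.auth_id <= b.auth_id. A NULL in a compared column never satisfies the condition.
Matched pairs: 5.
Total: 5 rows.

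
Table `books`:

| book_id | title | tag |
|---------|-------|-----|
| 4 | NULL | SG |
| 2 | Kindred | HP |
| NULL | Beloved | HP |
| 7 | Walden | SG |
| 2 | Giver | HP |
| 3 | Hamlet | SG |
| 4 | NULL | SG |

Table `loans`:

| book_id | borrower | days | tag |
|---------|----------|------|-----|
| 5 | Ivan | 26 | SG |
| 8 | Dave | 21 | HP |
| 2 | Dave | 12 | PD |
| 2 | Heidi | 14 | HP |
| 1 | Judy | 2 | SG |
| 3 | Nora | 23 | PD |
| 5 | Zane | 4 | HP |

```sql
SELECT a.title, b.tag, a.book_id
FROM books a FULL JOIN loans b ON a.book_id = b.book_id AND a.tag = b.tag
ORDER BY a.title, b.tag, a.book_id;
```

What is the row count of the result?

FULL OUTER JOIN keeps every row from both sides; unmatched rows get NULL for the other side's columns.
Matching on a.book_id = b.book_id AND a.tag = b.tag. A NULL in a compared column never satisfies the condition.
Matched pairs: 2; unmatched a rows kept: 5; unmatched b rows kept: 6.
Total: 2 matched + 11 padded = 13 rows.

13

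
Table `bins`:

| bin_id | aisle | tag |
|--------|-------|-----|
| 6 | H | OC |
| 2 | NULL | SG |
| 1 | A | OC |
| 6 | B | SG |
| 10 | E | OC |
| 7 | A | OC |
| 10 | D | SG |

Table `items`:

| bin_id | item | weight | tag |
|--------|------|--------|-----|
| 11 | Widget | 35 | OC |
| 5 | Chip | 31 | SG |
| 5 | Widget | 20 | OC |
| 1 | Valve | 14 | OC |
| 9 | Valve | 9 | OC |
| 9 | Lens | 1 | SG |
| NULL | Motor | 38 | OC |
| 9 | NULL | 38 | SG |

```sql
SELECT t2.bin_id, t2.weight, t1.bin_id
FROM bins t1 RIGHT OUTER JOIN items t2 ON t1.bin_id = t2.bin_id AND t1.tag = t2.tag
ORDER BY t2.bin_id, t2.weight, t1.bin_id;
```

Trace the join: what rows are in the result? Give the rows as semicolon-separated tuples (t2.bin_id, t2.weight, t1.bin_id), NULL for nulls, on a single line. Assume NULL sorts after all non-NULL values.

RIGHT JOIN keeps every row from `items`; unmatched rows get NULL for `bins`'s columns.
Matching on t1.bin_id = t2.bin_id AND t1.tag = t2.tag. A NULL in a compared column never satisfies the condition.
- bin_id=6, tag=OC: no matching t2 row.
- bin_id=2, tag=SG: no matching t2 row.
- bin_id=1, tag=OC: 1 matching t2 row(s), so 1 row(s) emitted.
- bin_id=6, tag=SG: no matching t2 row.
- bin_id=10, tag=OC: no matching t2 row.
- bin_id=7, tag=OC: no matching t2 row.
- bin_id=10, tag=SG: no matching t2 row.
- plus 7 unmatched t2 row(s), each kept with NULL t1 columns.
After projecting and ordering:
t2.bin_id | t2.weight | t1.bin_id
1 | 14 | 1
5 | 20 | NULL
5 | 31 | NULL
9 | 1 | NULL
9 | 9 | NULL
9 | 38 | NULL
11 | 35 | NULL
NULL | 38 | NULL

(1, 14, 1); (5, 20, NULL); (5, 31, NULL); (9, 1, NULL); (9, 9, NULL); (9, 38, NULL); (11, 35, NULL); (NULL, 38, NULL)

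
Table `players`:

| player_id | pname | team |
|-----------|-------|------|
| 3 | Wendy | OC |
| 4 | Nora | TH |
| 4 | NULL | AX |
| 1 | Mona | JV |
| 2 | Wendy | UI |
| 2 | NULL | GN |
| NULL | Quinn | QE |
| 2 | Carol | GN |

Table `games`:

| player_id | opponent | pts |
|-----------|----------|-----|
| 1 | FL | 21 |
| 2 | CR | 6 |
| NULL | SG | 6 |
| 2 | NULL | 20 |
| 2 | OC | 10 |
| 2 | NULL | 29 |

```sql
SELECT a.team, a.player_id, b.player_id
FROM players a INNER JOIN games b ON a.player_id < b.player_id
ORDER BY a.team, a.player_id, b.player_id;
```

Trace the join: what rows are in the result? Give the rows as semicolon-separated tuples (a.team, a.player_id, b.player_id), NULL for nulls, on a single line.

(JV, 1, 2); (JV, 1, 2); (JV, 1, 2); (JV, 1, 2)

INNER JOIN keeps only pairs where the ON condition holds.
Matching on a.player_id < b.player_id. A NULL in a compared column never satisfies the condition.
- player_id=3: no matching b row, dropped.
- player_id=4: no matching b row, dropped.
- player_id=4: no matching b row, dropped.
- player_id=1: 4 matching b row(s), so 4 row(s) emitted.
- player_id=2: no matching b row, dropped.
- player_id=2: no matching b row, dropped.
- player_id=NULL: no matching b row, dropped.
- player_id=2: no matching b row, dropped.
After projecting and ordering:
a.team | a.player_id | b.player_id
JV | 1 | 2
JV | 1 | 2
JV | 1 | 2
JV | 1 | 2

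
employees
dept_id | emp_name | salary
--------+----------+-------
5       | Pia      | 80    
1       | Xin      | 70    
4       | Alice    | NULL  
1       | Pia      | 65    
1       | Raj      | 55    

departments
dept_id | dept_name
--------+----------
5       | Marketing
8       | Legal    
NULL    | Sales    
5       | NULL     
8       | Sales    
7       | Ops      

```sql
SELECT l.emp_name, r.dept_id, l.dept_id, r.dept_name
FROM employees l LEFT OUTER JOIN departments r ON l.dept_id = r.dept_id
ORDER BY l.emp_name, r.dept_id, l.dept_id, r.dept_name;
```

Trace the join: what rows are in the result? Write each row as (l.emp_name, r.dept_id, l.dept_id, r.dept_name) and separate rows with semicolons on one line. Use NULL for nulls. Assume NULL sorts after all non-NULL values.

LEFT JOIN keeps every row from `employees`; unmatched rows get NULL for `departments`'s columns.
Matching on l.dept_id = r.dept_id. A NULL in a compared column never satisfies the condition.
- dept_id=5: 2 matching r row(s), so 2 row(s) emitted.
- dept_id=1: no r row matches, row kept with r columns NULL.
- dept_id=4: no r row matches, row kept with r columns NULL.
- dept_id=1: no r row matches, row kept with r columns NULL.
- dept_id=1: no r row matches, row kept with r columns NULL.
After projecting and ordering:
l.emp_name | r.dept_id | l.dept_id | r.dept_name
Alice | NULL | 4 | NULL
Pia | 5 | 5 | Marketing
Pia | 5 | 5 | NULL
Pia | NULL | 1 | NULL
Raj | NULL | 1 | NULL
Xin | NULL | 1 | NULL

(Alice, NULL, 4, NULL); (Pia, 5, 5, Marketing); (Pia, 5, 5, NULL); (Pia, NULL, 1, NULL); (Raj, NULL, 1, NULL); (Xin, NULL, 1, NULL)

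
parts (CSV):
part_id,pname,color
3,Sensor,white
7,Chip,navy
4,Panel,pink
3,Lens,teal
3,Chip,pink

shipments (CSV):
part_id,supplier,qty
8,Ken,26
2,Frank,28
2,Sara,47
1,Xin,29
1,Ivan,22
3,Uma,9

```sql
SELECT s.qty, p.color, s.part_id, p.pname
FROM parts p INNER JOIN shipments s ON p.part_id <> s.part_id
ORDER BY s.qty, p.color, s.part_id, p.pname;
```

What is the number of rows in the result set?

INNER JOIN keeps only pairs where the ON condition holds.
Matching on p.part_id <> s.part_id.
- p[0] part_id=3 → 5 match(es) in s → 5 row(s).
- p[1] part_id=7 → 6 match(es) in s → 6 row(s).
- p[2] part_id=4 → 6 match(es) in s → 6 row(s).
- p[3] part_id=3 → 5 match(es) in s → 5 row(s).
- p[4] part_id=3 → 5 match(es) in s → 5 row(s).
Total: 27 rows.

27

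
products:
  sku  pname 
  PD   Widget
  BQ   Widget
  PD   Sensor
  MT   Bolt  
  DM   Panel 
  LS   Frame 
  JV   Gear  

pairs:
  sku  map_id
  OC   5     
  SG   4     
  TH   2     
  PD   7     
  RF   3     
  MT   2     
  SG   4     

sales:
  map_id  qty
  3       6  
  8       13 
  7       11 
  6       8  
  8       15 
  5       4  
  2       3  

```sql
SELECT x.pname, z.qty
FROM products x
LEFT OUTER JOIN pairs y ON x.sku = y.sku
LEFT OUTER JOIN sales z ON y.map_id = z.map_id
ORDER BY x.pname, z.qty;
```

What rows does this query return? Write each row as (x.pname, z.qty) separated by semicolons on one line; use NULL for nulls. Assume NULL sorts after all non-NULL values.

(Bolt, 3); (Frame, NULL); (Gear, NULL); (Panel, NULL); (Sensor, 11); (Widget, 11); (Widget, NULL)

Joins associate left-to-right: products LEFT JOIN pairs on sku gives 7 intermediate row(s).
Then LEFT JOIN `sales z` on map_id: each of those 7 rows is kept; rows whose y.map_id has no match in z get NULL for z's columns.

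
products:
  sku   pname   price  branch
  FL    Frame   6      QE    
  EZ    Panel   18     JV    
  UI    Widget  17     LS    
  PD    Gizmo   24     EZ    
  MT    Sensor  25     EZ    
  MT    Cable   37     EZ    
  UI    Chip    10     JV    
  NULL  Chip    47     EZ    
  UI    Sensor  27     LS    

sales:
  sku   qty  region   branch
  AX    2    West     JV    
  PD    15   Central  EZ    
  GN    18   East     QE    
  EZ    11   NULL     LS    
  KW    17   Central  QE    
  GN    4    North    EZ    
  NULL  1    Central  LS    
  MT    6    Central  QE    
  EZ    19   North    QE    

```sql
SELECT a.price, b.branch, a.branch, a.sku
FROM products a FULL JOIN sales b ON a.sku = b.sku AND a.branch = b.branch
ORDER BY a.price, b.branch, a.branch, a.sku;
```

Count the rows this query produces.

FULL OUTER JOIN keeps every row from both sides; unmatched rows get NULL for the other side's columns.
Matching on a.sku = b.sku AND a.branch = b.branch. A NULL in a compared column never satisfies the condition.
- a row (sku=FL, branch=QE): no match → kept, b columns NULL.
- a row (sku=EZ, branch=JV): no match → kept, b columns NULL.
- a row (sku=UI, branch=LS): no match → kept, b columns NULL.
- a row (sku=PD, branch=EZ): matches 1 b row(s) → 1 output row(s).
- a row (sku=MT, branch=EZ): no match → kept, b columns NULL.
- a row (sku=MT, branch=EZ): no match → kept, b columns NULL.
- a row (sku=UI, branch=JV): no match → kept, b columns NULL.
- a row (sku=NULL, branch=EZ): no match → kept, b columns NULL.
- a row (sku=UI, branch=LS): no match → kept, b columns NULL.
- plus 8 unmatched b row(s), each kept with NULL a columns.
Total: 1 matched + 16 padded = 17 rows.

17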